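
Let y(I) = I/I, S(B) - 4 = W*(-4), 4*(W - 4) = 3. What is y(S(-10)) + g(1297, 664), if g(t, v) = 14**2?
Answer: 197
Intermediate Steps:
W = 19/4 (W = 4 + (1/4)*3 = 4 + 3/4 = 19/4 ≈ 4.7500)
S(B) = -15 (S(B) = 4 + (19/4)*(-4) = 4 - 19 = -15)
y(I) = 1
g(t, v) = 196
y(S(-10)) + g(1297, 664) = 1 + 196 = 197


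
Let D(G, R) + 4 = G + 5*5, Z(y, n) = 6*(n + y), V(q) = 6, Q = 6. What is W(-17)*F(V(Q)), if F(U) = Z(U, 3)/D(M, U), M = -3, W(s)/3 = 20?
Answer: 180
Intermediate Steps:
W(s) = 60 (W(s) = 3*20 = 60)
Z(y, n) = 6*n + 6*y
D(G, R) = 21 + G (D(G, R) = -4 + (G + 5*5) = -4 + (G + 25) = -4 + (25 + G) = 21 + G)
F(U) = 1 + U/3 (F(U) = (6*3 + 6*U)/(21 - 3) = (18 + 6*U)/18 = (18 + 6*U)*(1/18) = 1 + U/3)
W(-17)*F(V(Q)) = 60*(1 + (⅓)*6) = 60*(1 + 2) = 60*3 = 180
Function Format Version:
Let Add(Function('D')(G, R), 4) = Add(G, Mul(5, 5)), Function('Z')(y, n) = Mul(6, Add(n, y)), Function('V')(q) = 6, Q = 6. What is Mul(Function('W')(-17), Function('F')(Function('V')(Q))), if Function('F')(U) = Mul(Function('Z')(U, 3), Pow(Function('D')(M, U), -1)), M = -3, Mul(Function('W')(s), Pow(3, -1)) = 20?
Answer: 180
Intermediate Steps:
Function('W')(s) = 60 (Function('W')(s) = Mul(3, 20) = 60)
Function('Z')(y, n) = Add(Mul(6, n), Mul(6, y))
Function('D')(G, R) = Add(21, G) (Function('D')(G, R) = Add(-4, Add(G, Mul(5, 5))) = Add(-4, Add(G, 25)) = Add(-4, Add(25, G)) = Add(21, G))
Function('F')(U) = Add(1, Mul(Rational(1, 3), U)) (Function('F')(U) = Mul(Add(Mul(6, 3), Mul(6, U)), Pow(Add(21, -3), -1)) = Mul(Add(18, Mul(6, U)), Pow(18, -1)) = Mul(Add(18, Mul(6, U)), Rational(1, 18)) = Add(1, Mul(Rational(1, 3), U)))
Mul(Function('W')(-17), Function('F')(Function('V')(Q))) = Mul(60, Add(1, Mul(Rational(1, 3), 6))) = Mul(60, Add(1, 2)) = Mul(60, 3) = 180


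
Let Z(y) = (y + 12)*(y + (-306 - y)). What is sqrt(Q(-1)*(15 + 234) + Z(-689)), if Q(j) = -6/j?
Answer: 36*sqrt(161) ≈ 456.79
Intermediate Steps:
Z(y) = -3672 - 306*y (Z(y) = (12 + y)*(-306) = -3672 - 306*y)
sqrt(Q(-1)*(15 + 234) + Z(-689)) = sqrt((-6/(-1))*(15 + 234) + (-3672 - 306*(-689))) = sqrt(-6*(-1)*249 + (-3672 + 210834)) = sqrt(6*249 + 207162) = sqrt(1494 + 207162) = sqrt(208656) = 36*sqrt(161)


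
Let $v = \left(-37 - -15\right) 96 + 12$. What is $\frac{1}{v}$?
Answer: $- \frac{1}{2100} \approx -0.00047619$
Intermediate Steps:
$v = -2100$ ($v = \left(-37 + 15\right) 96 + 12 = \left(-22\right) 96 + 12 = -2112 + 12 = -2100$)
$\frac{1}{v} = \frac{1}{-2100} = - \frac{1}{2100}$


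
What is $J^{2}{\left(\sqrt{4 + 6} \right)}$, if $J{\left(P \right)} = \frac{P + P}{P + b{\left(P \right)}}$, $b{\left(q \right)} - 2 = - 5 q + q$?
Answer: $\frac{40}{\left(2 - 3 \sqrt{10}\right)^{2}} \approx 0.71361$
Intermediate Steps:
$b{\left(q \right)} = 2 - 4 q$ ($b{\left(q \right)} = 2 + \left(- 5 q + q\right) = 2 - 4 q$)
$J{\left(P \right)} = \frac{2 P}{2 - 3 P}$ ($J{\left(P \right)} = \frac{P + P}{P - \left(-2 + 4 P\right)} = \frac{2 P}{2 - 3 P}$)
$J^{2}{\left(\sqrt{4 + 6} \right)} = \left(- \frac{2 \sqrt{4 + 6}}{-2 + 3 \sqrt{4 + 6}}\right)^{2} = \left(- \frac{2 \sqrt{10}}{-2 + 3 \sqrt{10}}\right)^{2} = \frac{40}{\left(-2 + 3 \sqrt{10}\right)^{2}}$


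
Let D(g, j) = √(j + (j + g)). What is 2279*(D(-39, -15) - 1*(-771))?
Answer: 1757109 + 2279*I*√69 ≈ 1.7571e+6 + 18931.0*I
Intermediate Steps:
D(g, j) = √(g + 2*j) (D(g, j) = √(j + (g + j)) = √(g + 2*j))
2279*(D(-39, -15) - 1*(-771)) = 2279*(√(-39 + 2*(-15)) - 1*(-771)) = 2279*(√(-39 - 30) + 771) = 2279*(√(-69) + 771) = 2279*(I*√69 + 771) = 2279*(771 + I*√69) = 1757109 + 2279*I*√69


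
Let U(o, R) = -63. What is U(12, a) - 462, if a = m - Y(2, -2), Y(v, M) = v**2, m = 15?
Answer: -525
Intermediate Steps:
a = 11 (a = 15 - 1*2**2 = 15 - 1*4 = 15 - 4 = 11)
U(12, a) - 462 = -63 - 462 = -525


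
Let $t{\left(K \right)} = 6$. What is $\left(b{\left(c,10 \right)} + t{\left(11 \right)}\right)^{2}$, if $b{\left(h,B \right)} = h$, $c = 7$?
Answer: $169$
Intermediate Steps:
$\left(b{\left(c,10 \right)} + t{\left(11 \right)}\right)^{2} = \left(7 + 6\right)^{2} = 13^{2} = 169$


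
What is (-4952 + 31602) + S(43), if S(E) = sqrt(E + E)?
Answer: 26650 + sqrt(86) ≈ 26659.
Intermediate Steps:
S(E) = sqrt(2)*sqrt(E) (S(E) = sqrt(2*E) = sqrt(2)*sqrt(E))
(-4952 + 31602) + S(43) = (-4952 + 31602) + sqrt(2)*sqrt(43) = 26650 + sqrt(86)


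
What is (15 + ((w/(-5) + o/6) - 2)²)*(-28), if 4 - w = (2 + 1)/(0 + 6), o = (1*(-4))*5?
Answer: -323827/225 ≈ -1439.2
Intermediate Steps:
o = -20 (o = -4*5 = -20)
w = 7/2 (w = 4 - (2 + 1)/(0 + 6) = 4 - 3/6 = 4 - 1*½ = 4 - ½ = 7/2 ≈ 3.5000)
(15 + ((w/(-5) + o/6) - 2)²)*(-28) = (15 + (((7/2)/(-5) - 20/6) - 2)²)*(-28) = (15 + (((7/2)*(-⅕) - 20*⅙) - 2)²)*(-28) = (15 + ((-7/10 - 10/3) - 2)²)*(-28) = (15 + (-121/30 - 2)²)*(-28) = (15 + (-181/30)²)*(-28) = (15 + 32761/900)*(-28) = (46261/900)*(-28) = -323827/225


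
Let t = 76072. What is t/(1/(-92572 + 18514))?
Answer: -5633740176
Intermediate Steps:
t/(1/(-92572 + 18514)) = 76072/(1/(-92572 + 18514)) = 76072/(1/(-74058)) = 76072/(-1/74058) = 76072*(-74058) = -5633740176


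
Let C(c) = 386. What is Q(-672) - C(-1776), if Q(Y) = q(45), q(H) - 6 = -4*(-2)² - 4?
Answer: -400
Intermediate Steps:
q(H) = -14 (q(H) = 6 + (-4*(-2)² - 4) = 6 + (-4*4 - 4) = 6 + (-16 - 4) = 6 - 20 = -14)
Q(Y) = -14
Q(-672) - C(-1776) = -14 - 1*386 = -14 - 386 = -400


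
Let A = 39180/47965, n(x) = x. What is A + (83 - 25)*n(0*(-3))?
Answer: 7836/9593 ≈ 0.81685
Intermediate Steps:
A = 7836/9593 (A = 39180*(1/47965) = 7836/9593 ≈ 0.81685)
A + (83 - 25)*n(0*(-3)) = 7836/9593 + (83 - 25)*(0*(-3)) = 7836/9593 + 58*0 = 7836/9593 + 0 = 7836/9593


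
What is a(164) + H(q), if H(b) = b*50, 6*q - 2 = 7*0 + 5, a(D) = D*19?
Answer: 9523/3 ≈ 3174.3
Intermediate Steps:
a(D) = 19*D
q = 7/6 (q = ⅓ + (7*0 + 5)/6 = ⅓ + (0 + 5)/6 = ⅓ + (⅙)*5 = ⅓ + ⅚ = 7/6 ≈ 1.1667)
H(b) = 50*b
a(164) + H(q) = 19*164 + 50*(7/6) = 3116 + 175/3 = 9523/3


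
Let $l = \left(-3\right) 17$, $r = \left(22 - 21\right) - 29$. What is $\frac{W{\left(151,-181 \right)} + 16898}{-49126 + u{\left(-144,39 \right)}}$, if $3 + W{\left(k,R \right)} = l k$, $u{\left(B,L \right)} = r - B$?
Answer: $- \frac{4597}{24505} \approx -0.18759$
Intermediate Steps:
$r = -28$ ($r = 1 - 29 = -28$)
$u{\left(B,L \right)} = -28 - B$
$l = -51$
$W{\left(k,R \right)} = -3 - 51 k$
$\frac{W{\left(151,-181 \right)} + 16898}{-49126 + u{\left(-144,39 \right)}} = \frac{\left(-3 - 7701\right) + 16898}{-49126 - -116} = \frac{\left(-3 - 7701\right) + 16898}{-49126 + \left(-28 + 144\right)} = \frac{-7704 + 16898}{-49126 + 116} = \frac{9194}{-49010} = 9194 \left(- \frac{1}{49010}\right) = - \frac{4597}{24505}$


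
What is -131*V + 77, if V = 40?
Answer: -5163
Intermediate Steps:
-131*V + 77 = -131*40 + 77 = -5240 + 77 = -5163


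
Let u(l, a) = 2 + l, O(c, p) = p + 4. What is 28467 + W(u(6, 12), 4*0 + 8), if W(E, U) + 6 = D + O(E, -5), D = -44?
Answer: 28416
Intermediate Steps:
O(c, p) = 4 + p
W(E, U) = -51 (W(E, U) = -6 + (-44 + (4 - 5)) = -6 + (-44 - 1) = -6 - 45 = -51)
28467 + W(u(6, 12), 4*0 + 8) = 28467 - 51 = 28416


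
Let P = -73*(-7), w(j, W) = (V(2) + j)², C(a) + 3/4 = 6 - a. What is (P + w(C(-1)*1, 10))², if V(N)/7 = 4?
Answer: 726033025/256 ≈ 2.8361e+6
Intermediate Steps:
V(N) = 28 (V(N) = 7*4 = 28)
C(a) = 21/4 - a (C(a) = -¾ + (6 - a) = 21/4 - a)
w(j, W) = (28 + j)²
P = 511
(P + w(C(-1)*1, 10))² = (511 + (28 + (21/4 - 1*(-1))*1)²)² = (511 + (28 + (21/4 + 1)*1)²)² = (511 + (28 + (25/4)*1)²)² = (511 + (28 + 25/4)²)² = (511 + (137/4)²)² = (511 + 18769/16)² = (26945/16)² = 726033025/256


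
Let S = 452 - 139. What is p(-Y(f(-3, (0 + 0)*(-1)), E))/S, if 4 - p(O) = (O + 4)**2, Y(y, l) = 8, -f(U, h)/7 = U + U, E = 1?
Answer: -12/313 ≈ -0.038339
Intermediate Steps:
f(U, h) = -14*U (f(U, h) = -7*(U + U) = -14*U)
S = 313
p(O) = 4 - (4 + O)**2 (p(O) = 4 - (O + 4)**2 = 4 - (4 + O)**2)
p(-Y(f(-3, (0 + 0)*(-1)), E))/S = (4 - (4 - 1*8)**2)/313 = (4 - (4 - 8)**2)*(1/313) = (4 - 1*(-4)**2)*(1/313) = (4 - 1*16)*(1/313) = (4 - 16)*(1/313) = -12*1/313 = -12/313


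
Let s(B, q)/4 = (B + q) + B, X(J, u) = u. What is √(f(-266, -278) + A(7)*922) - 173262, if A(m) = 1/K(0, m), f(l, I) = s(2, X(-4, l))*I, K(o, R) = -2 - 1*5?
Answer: -173262 + √14269402/7 ≈ -1.7272e+5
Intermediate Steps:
s(B, q) = 4*q + 8*B (s(B, q) = 4*((B + q) + B) = 4*(q + 2*B) = 4*q + 8*B)
K(o, R) = -7 (K(o, R) = -2 - 5 = -7)
f(l, I) = I*(16 + 4*l) (f(l, I) = (4*l + 8*2)*I = (4*l + 16)*I = (16 + 4*l)*I = I*(16 + 4*l))
A(m) = -⅐ (A(m) = 1/(-7) = -⅐)
√(f(-266, -278) + A(7)*922) - 173262 = √(4*(-278)*(4 - 266) - ⅐*922) - 173262 = √(4*(-278)*(-262) - 922/7) - 173262 = √(291344 - 922/7) - 173262 = √(2038486/7) - 173262 = √14269402/7 - 173262 = -173262 + √14269402/7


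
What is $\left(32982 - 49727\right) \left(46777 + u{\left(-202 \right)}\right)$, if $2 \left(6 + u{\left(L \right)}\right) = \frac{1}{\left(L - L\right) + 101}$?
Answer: $- \frac{158202456535}{202} \approx -7.8318 \cdot 10^{8}$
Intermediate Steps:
$u{\left(L \right)} = - \frac{1211}{202}$ ($u{\left(L \right)} = -6 + \frac{1}{2 \left(\left(L - L\right) + 101\right)} = -6 + \frac{1}{2 \left(0 + 101\right)} = -6 + \frac{1}{2 \cdot 101} = -6 + \frac{1}{2} \cdot \frac{1}{101} = -6 + \frac{1}{202} = - \frac{1211}{202}$)
$\left(32982 - 49727\right) \left(46777 + u{\left(-202 \right)}\right) = \left(32982 - 49727\right) \left(46777 - \frac{1211}{202}\right) = \left(-16745\right) \frac{9447743}{202} = - \frac{158202456535}{202}$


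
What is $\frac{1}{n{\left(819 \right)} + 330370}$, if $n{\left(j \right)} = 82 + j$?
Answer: $\frac{1}{331271} \approx 3.0187 \cdot 10^{-6}$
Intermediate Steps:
$\frac{1}{n{\left(819 \right)} + 330370} = \frac{1}{\left(82 + 819\right) + 330370} = \frac{1}{901 + 330370} = \frac{1}{331271}$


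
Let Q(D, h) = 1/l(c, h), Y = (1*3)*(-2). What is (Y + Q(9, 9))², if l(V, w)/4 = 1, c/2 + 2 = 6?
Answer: 529/16 ≈ 33.063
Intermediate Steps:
c = 8 (c = -4 + 2*6 = -4 + 12 = 8)
l(V, w) = 4 (l(V, w) = 4*1 = 4)
Y = -6 (Y = 3*(-2) = -6)
Q(D, h) = ¼ (Q(D, h) = 1/4 = ¼)
(Y + Q(9, 9))² = (-6 + ¼)² = (-23/4)² = 529/16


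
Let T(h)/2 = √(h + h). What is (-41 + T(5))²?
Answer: 1721 - 164*√10 ≈ 1202.4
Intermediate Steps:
T(h) = 2*√2*√h (T(h) = 2*√(h + h) = 2*√(2*h) = 2*(√2*√h) = 2*√2*√h)
(-41 + T(5))² = (-41 + 2*√2*√5)² = (-41 + 2*√10)²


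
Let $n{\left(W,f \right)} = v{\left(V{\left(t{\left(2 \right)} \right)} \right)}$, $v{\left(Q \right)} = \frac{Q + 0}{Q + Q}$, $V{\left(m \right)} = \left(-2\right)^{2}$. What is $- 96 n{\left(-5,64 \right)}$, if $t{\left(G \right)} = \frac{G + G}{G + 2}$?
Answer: $-48$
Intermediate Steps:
$t{\left(G \right)} = \frac{2 G}{2 + G}$
$V{\left(m \right)} = 4$
$v{\left(Q \right)} = \frac{1}{2}$ ($v{\left(Q \right)} = \frac{Q}{2 Q} = Q \frac{1}{2 Q} = \frac{1}{2}$)
$n{\left(W,f \right)} = \frac{1}{2}$
$- 96 n{\left(-5,64 \right)} = \left(-96\right) \frac{1}{2} = -48$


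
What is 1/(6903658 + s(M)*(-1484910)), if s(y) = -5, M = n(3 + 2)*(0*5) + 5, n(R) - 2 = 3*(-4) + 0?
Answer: 1/14328208 ≈ 6.9792e-8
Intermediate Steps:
n(R) = -10 (n(R) = 2 + (3*(-4) + 0) = 2 + (-12 + 0) = 2 - 12 = -10)
M = 5 (M = -0*5 + 5 = -10*0 + 5 = 0 + 5 = 5)
1/(6903658 + s(M)*(-1484910)) = 1/(6903658 - 5*(-1484910)) = 1/(6903658 + 7424550) = 1/14328208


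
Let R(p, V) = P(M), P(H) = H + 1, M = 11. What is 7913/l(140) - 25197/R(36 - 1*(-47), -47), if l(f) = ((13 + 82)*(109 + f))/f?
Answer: -38849413/18924 ≈ -2052.9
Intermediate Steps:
P(H) = 1 + H
R(p, V) = 12 (R(p, V) = 1 + 11 = 12)
l(f) = (10355 + 95*f)/f (l(f) = (95*(109 + f))/f = (10355 + 95*f)/f)
7913/l(140) - 25197/R(36 - 1*(-47), -47) = 7913/(95 + 10355/140) - 25197/12 = 7913/(95 + 10355*(1/140)) - 25197*1/12 = 7913/(95 + 2071/28) - 8399/4 = 7913/(4731/28) - 8399/4 = 7913*(28/4731) - 8399/4 = 221564/4731 - 8399/4 = -38849413/18924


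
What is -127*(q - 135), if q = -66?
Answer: 25527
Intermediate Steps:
-127*(q - 135) = -127*(-66 - 135) = -127*(-201) = 25527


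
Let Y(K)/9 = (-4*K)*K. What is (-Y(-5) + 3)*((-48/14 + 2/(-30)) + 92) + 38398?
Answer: 591589/5 ≈ 1.1832e+5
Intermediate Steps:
Y(K) = -36*K² (Y(K) = 9*((-4*K)*K) = 9*(-4*K²) = -36*K²)
(-Y(-5) + 3)*((-48/14 + 2/(-30)) + 92) + 38398 = (-(-36)*(-5)² + 3)*((-48/14 + 2/(-30)) + 92) + 38398 = (-(-36)*25 + 3)*((-48*1/14 + 2*(-1/30)) + 92) + 38398 = (-1*(-900) + 3)*((-24/7 - 1/15) + 92) + 38398 = (900 + 3)*(-367/105 + 92) + 38398 = 903*(9293/105) + 38398 = 399599/5 + 38398 = 591589/5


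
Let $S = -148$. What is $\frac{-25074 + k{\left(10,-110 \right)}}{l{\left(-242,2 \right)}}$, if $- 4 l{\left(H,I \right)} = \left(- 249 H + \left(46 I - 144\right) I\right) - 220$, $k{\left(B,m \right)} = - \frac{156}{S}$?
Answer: $\frac{618466}{369593} \approx 1.6734$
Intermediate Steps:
$k{\left(B,m \right)} = \frac{39}{37}$ ($k{\left(B,m \right)} = - \frac{156}{-148} = \left(-156\right) \left(- \frac{1}{148}\right) = \frac{39}{37}$)
$l{\left(H,I \right)} = 55 + \frac{249 H}{4} - \frac{I \left(-144 + 46 I\right)}{4}$ ($l{\left(H,I \right)} = - \frac{\left(- 249 H + \left(46 I - 144\right) I\right) - 220}{4} = - \frac{\left(- 249 H + \left(-144 + 46 I\right) I\right) - 220}{4} = - \frac{\left(- 249 H + I \left(-144 + 46 I\right)\right) - 220}{4} = - \frac{-220 - 249 H + I \left(-144 + 46 I\right)}{4} = 55 + \frac{249 H}{4} - \frac{I \left(-144 + 46 I\right)}{4}$)
$\frac{-25074 + k{\left(10,-110 \right)}}{l{\left(-242,2 \right)}} = \frac{-25074 + \frac{39}{37}}{55 + 36 \cdot 2 - \frac{23 \cdot 2^{2}}{2} + \frac{249}{4} \left(-242\right)} = - \frac{927699}{37 \left(55 + 72 - 46 - \frac{30129}{2}\right)} = - \frac{927699}{37 \left(- \frac{29967}{2}\right)} = \left(- \frac{927699}{37}\right) \left(- \frac{2}{29967}\right) = \frac{618466}{369593}$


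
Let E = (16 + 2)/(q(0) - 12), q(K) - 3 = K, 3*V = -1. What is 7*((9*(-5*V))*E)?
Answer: -210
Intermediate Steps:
V = -1/3 (V = (1/3)*(-1) = -1/3 ≈ -0.33333)
q(K) = 3 + K
E = -2 (E = (16 + 2)/((3 + 0) - 12) = 18/(3 - 12) = 18/(-9) = 18*(-1/9) = -2)
7*((9*(-5*V))*E) = 7*((9*(-5*(-1/3)))*(-2)) = 7*((9*(5/3))*(-2)) = 7*(15*(-2)) = 7*(-30) = -210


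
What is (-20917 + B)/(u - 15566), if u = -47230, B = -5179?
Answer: 6524/15699 ≈ 0.41557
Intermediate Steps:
(-20917 + B)/(u - 15566) = (-20917 - 5179)/(-47230 - 15566) = -26096/(-62796) = -26096*(-1/62796) = 6524/15699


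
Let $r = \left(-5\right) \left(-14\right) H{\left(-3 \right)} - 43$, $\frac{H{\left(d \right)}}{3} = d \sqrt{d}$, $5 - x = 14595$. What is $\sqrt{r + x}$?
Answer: $\sqrt{-14633 - 630 i \sqrt{3}} \approx 4.5072 - 121.05 i$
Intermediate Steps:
$x = -14590$ ($x = 5 - 14595 = -14590$)
$H{\left(d \right)} = 3 d^{\frac{3}{2}}$ ($H{\left(d \right)} = 3 d \sqrt{d} = 3 d^{\frac{3}{2}}$)
$r = -43 - 630 i \sqrt{3}$ ($r = \left(-5\right) \left(-14\right) 3 \left(-3\right)^{\frac{3}{2}} - 43 = 70 \cdot 3 \left(- 3 i \sqrt{3}\right) - 43 = 70 \left(- 9 i \sqrt{3}\right) - 43 = - 630 i \sqrt{3} - 43 = -43 - 630 i \sqrt{3} \approx -43.0 - 1091.2 i$)
$\sqrt{r + x} = \sqrt{\left(-43 - 630 i \sqrt{3}\right) - 14590} = \sqrt{-14633 - 630 i \sqrt{3}}$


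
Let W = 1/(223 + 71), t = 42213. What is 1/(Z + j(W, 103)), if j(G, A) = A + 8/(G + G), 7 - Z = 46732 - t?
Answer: -1/3233 ≈ -0.00030931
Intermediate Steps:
W = 1/294 ≈ 0.0034014
Z = -4512 (Z = 7 - (46732 - 1*42213) = 7 - (46732 - 42213) = 7 - 1*4519 = 7 - 4519 = -4512)
j(G, A) = A + 4/G (j(G, A) = A + 8/((2*G)) = A + 8*(1/(2*G)) = A + 4/G)
1/(Z + j(W, 103)) = 1/(-4512 + (103 + 4/(1/294))) = 1/(-4512 + (103 + 4*294)) = 1/(-4512 + (103 + 1176)) = 1/(-4512 + 1279) = 1/(-3233) = -1/3233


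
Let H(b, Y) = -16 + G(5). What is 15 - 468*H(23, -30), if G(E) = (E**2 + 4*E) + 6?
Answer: -16365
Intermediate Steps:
G(E) = 6 + E**2 + 4*E
H(b, Y) = 35 (H(b, Y) = -16 + (6 + 5**2 + 4*5) = -16 + (6 + 25 + 20) = -16 + 51 = 35)
15 - 468*H(23, -30) = 15 - 468*35 = 15 - 16380 = -16365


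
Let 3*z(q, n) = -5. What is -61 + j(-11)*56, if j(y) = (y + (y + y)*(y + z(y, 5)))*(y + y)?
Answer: -989479/3 ≈ -3.2983e+5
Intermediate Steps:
z(q, n) = -5/3 (z(q, n) = (⅓)*(-5) = -5/3)
j(y) = 2*y*(y + 2*y*(-5/3 + y)) (j(y) = (y + (y + y)*(y - 5/3))*(y + y) = (y + (2*y)*(-5/3 + y))*(2*y) = (y + 2*y*(-5/3 + y))*(2*y) = 2*y*(y + 2*y*(-5/3 + y)))
-61 + j(-11)*56 = -61 + ((-11)²*(-14/3 + 4*(-11)))*56 = -61 + (121*(-14/3 - 44))*56 = -61 + (121*(-146/3))*56 = -61 - 17666/3*56 = -61 - 989296/3 = -989479/3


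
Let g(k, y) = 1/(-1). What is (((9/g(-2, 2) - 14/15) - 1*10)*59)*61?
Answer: -1076101/15 ≈ -71740.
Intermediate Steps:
g(k, y) = -1
(((9/g(-2, 2) - 14/15) - 1*10)*59)*61 = (((9/(-1) - 14/15) - 1*10)*59)*61 = (((9*(-1) - 14*1/15) - 10)*59)*61 = (((-9 - 14/15) - 10)*59)*61 = ((-149/15 - 10)*59)*61 = -299/15*59*61 = -17641/15*61 = -1076101/15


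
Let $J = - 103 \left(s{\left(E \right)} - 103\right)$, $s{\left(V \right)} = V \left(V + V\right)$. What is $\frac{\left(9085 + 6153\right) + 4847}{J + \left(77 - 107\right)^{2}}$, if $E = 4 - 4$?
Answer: $\frac{20085}{11509} \approx 1.7452$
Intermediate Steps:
$E = 0$
$s{\left(V \right)} = 2 V^{2}$ ($s{\left(V \right)} = V 2 V = 2 V^{2}$)
$J = 10609$ ($J = - 103 \left(2 \cdot 0^{2} - 103\right) = - 103 \left(2 \cdot 0 - 103\right) = - 103 \left(0 - 103\right) = \left(-103\right) \left(-103\right) = 10609$)
$\frac{\left(9085 + 6153\right) + 4847}{J + \left(77 - 107\right)^{2}} = \frac{\left(9085 + 6153\right) + 4847}{10609 + \left(77 - 107\right)^{2}} = \frac{15238 + 4847}{10609 + \left(-30\right)^{2}} = \frac{20085}{10609 + 900} = \frac{20085}{11509}$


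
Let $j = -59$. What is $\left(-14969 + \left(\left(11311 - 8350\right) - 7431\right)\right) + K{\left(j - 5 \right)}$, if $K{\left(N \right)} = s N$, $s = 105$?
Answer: $-26159$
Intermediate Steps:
$K{\left(N \right)} = 105 N$
$\left(-14969 + \left(\left(11311 - 8350\right) - 7431\right)\right) + K{\left(j - 5 \right)} = \left(-14969 + \left(\left(11311 - 8350\right) - 7431\right)\right) + 105 \left(-59 - 5\right) = \left(-14969 + \left(2961 - 7431\right)\right) + 105 \left(-64\right) = \left(-14969 - 4470\right) - 6720 = -19439 - 6720 = -26159$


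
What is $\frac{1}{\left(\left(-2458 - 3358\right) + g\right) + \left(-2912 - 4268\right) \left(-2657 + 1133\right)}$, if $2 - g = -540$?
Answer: $\frac{1}{10937046} \approx 9.1432 \cdot 10^{-8}$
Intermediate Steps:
$g = 542$ ($g = 2 - -540 = 2 + 540 = 542$)
$\frac{1}{\left(\left(-2458 - 3358\right) + g\right) + \left(-2912 - 4268\right) \left(-2657 + 1133\right)} = \frac{1}{\left(\left(-2458 - 3358\right) + 542\right) + \left(-2912 - 4268\right) \left(-2657 + 1133\right)} = \frac{1}{\left(-5816 + 542\right) - -10942320} = \frac{1}{-5274 + 10942320} = \frac{1}{10937046}$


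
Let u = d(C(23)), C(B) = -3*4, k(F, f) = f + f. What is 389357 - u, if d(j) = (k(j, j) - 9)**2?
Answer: 388268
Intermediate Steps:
k(F, f) = 2*f
C(B) = -12
d(j) = (-9 + 2*j)**2 (d(j) = (2*j - 9)**2 = (-9 + 2*j)**2)
u = 1089 (u = (-9 + 2*(-12))**2 = (-9 - 24)**2 = (-33)**2 = 1089)
389357 - u = 389357 - 1*1089 = 389357 - 1089 = 388268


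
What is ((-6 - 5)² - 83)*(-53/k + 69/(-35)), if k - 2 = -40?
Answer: -767/35 ≈ -21.914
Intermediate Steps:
k = -38 (k = 2 - 40 = -38)
((-6 - 5)² - 83)*(-53/k + 69/(-35)) = ((-6 - 5)² - 83)*(-53/(-38) + 69/(-35)) = ((-11)² - 83)*(-53*(-1/38) + 69*(-1/35)) = (121 - 83)*(53/38 - 69/35) = 38*(-767/1330) = -767/35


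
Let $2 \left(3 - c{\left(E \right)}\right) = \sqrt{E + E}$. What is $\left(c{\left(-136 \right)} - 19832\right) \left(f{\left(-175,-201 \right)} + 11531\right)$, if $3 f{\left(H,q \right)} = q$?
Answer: $-227319656 - 22928 i \sqrt{17} \approx -2.2732 \cdot 10^{8} - 94535.0 i$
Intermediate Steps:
$f{\left(H,q \right)} = \frac{q}{3}$
$c{\left(E \right)} = 3 - \frac{\sqrt{2} \sqrt{E}}{2}$ ($c{\left(E \right)} = 3 - \frac{\sqrt{E + E}}{2} = 3 - \frac{\sqrt{2 E}}{2} = 3 - \frac{\sqrt{2} \sqrt{E}}{2}$)
$\left(c{\left(-136 \right)} - 19832\right) \left(f{\left(-175,-201 \right)} + 11531\right) = \left(\left(3 - \frac{\sqrt{2} \sqrt{-136}}{2}\right) - 19832\right) \left(\frac{1}{3} \left(-201\right) + 11531\right) = \left(\left(3 - \frac{\sqrt{2} \cdot 2 i \sqrt{34}}{2}\right) - 19832\right) \left(-67 + 11531\right) = \left(\left(3 - 2 i \sqrt{17}\right) - 19832\right) 11464 = \left(-19829 - 2 i \sqrt{17}\right) 11464 = -227319656 - 22928 i \sqrt{17}$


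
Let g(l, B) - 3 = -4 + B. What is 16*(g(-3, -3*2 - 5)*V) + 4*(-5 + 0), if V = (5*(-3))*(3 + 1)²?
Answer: 46060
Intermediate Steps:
g(l, B) = -1 + B (g(l, B) = 3 + (-4 + B) = -1 + B)
V = -240 (V = -15*4² = -15*16 = -240)
16*(g(-3, -3*2 - 5)*V) + 4*(-5 + 0) = 16*((-1 + (-3*2 - 5))*(-240)) + 4*(-5 + 0) = 16*((-1 + (-6 - 5))*(-240)) + 4*(-5) = 16*((-1 - 11)*(-240)) - 20 = 16*(-12*(-240)) - 20 = 16*2880 - 20 = 46080 - 20 = 46060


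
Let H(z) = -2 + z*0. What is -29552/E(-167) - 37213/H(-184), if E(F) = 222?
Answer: 4101091/222 ≈ 18473.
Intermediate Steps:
H(z) = -2 (H(z) = -2 + 0 = -2)
-29552/E(-167) - 37213/H(-184) = -29552/222 - 37213/(-2) = -29552*1/222 - 37213*(-1/2) = -14776/111 + 37213/2 = 4101091/222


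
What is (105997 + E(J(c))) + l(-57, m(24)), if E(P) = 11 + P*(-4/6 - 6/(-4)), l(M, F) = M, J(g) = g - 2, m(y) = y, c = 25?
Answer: 635821/6 ≈ 1.0597e+5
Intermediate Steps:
J(g) = -2 + g
E(P) = 11 + 5*P/6 (E(P) = 11 + P*(-4*1/6 - 6*(-1/4)) = 11 + P*(-2/3 + 3/2) = 11 + P*(5/6) = 11 + 5*P/6)
(105997 + E(J(c))) + l(-57, m(24)) = (105997 + (11 + 5*(-2 + 25)/6)) - 57 = (105997 + (11 + (5/6)*23)) - 57 = (105997 + (11 + 115/6)) - 57 = (105997 + 181/6) - 57 = 636163/6 - 57 = 635821/6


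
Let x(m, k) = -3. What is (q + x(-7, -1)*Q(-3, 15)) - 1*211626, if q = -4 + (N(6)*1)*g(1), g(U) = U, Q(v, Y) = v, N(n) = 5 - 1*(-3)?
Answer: -211613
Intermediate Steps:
N(n) = 8 (N(n) = 5 + 3 = 8)
q = 4 (q = -4 + (8*1)*1 = -4 + 8*1 = -4 + 8 = 4)
(q + x(-7, -1)*Q(-3, 15)) - 1*211626 = (4 - 3*(-3)) - 1*211626 = (4 + 9) - 211626 = 13 - 211626 = -211613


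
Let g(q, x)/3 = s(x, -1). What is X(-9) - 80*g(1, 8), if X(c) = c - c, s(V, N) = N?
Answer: 240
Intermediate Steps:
g(q, x) = -3 (g(q, x) = 3*(-1) = -3)
X(c) = 0
X(-9) - 80*g(1, 8) = 0 - 80*(-3) = 0 + 240 = 240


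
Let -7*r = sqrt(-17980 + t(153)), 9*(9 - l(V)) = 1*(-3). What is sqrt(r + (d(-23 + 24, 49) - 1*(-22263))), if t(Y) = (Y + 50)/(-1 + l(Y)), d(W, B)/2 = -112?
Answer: sqrt(26997775 - 35*I*sqrt(448891))/35 ≈ 148.46 - 0.064473*I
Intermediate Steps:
d(W, B) = -224 (d(W, B) = 2*(-112) = -224)
l(V) = 28/3 (l(V) = 9 - (-3)/9 = 9 - 1/9*(-3) = 9 + 1/3 = 28/3)
t(Y) = 6 + 3*Y/25 (t(Y) = (Y + 50)/(-1 + 28/3) = (50 + Y)/(25/3) = (50 + Y)*(3/25) = 6 + 3*Y/25)
r = -I*sqrt(448891)/35 (r = -sqrt(-17980 + (6 + (3/25)*153))/7 = -sqrt(-17980 + (6 + 459/25))/7 = -sqrt(-17980 + 609/25)/7 = -I*sqrt(448891)/35 ≈ -19.143*I)
sqrt(r + (d(-23 + 24, 49) - 1*(-22263))) = sqrt(-I*sqrt(448891)/35 + (-224 - 1*(-22263))) = sqrt(-I*sqrt(448891)/35 + (-224 + 22263)) = sqrt(-I*sqrt(448891)/35 + 22039) = sqrt(22039 - I*sqrt(448891)/35)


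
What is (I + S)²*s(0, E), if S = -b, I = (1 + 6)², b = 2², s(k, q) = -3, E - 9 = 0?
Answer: -6075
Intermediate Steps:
E = 9 (E = 9 + 0 = 9)
b = 4
I = 49 (I = 7² = 49)
S = -4 (S = -1*4 = -4)
(I + S)²*s(0, E) = (49 - 4)²*(-3) = 45²*(-3) = 2025*(-3) = -6075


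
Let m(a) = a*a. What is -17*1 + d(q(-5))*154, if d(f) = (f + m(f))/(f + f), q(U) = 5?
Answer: 445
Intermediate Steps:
m(a) = a**2
d(f) = (f + f**2)/(2*f) (d(f) = (f + f**2)/(f + f) = (f + f**2)/((2*f)) = (f + f**2)*(1/(2*f)) = (f + f**2)/(2*f))
-17*1 + d(q(-5))*154 = -17*1 + (1/2 + (1/2)*5)*154 = -17 + (1/2 + 5/2)*154 = -17 + 3*154 = -17 + 462 = 445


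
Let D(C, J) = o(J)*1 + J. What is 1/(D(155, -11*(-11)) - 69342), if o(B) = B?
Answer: -1/69100 ≈ -1.4472e-5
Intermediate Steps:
D(C, J) = 2*J (D(C, J) = J*1 + J = J + J = 2*J)
1/(D(155, -11*(-11)) - 69342) = 1/(2*(-11*(-11)) - 69342) = 1/(2*121 - 69342) = 1/(242 - 69342) = 1/(-69100) = -1/69100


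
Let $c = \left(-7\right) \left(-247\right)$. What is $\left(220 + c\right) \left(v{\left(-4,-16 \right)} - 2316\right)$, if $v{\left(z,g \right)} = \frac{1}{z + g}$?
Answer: $- \frac{90279629}{20} \approx -4.514 \cdot 10^{6}$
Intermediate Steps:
$v{\left(z,g \right)} = \frac{1}{g + z}$
$c = 1729$
$\left(220 + c\right) \left(v{\left(-4,-16 \right)} - 2316\right) = \left(220 + 1729\right) \left(\frac{1}{-16 - 4} - 2316\right) = 1949 \left(\frac{1}{-20} - 2316\right) = 1949 \left(- \frac{1}{20} - 2316\right) = 1949 \left(- \frac{46321}{20}\right) = - \frac{90279629}{20}$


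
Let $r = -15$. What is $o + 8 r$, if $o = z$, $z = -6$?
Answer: $-126$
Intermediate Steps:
$o = -6$
$o + 8 r = -6 + 8 \left(-15\right) = -6 - 120 = -126$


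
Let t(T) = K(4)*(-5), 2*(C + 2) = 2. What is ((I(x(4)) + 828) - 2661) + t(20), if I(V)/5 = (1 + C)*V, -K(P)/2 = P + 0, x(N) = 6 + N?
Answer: -1793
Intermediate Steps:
C = -1 (C = -2 + (1/2)*2 = -2 + 1 = -1)
K(P) = -2*P (K(P) = -2*(P + 0) = -2*P)
I(V) = 0 (I(V) = 5*((1 - 1)*V) = 5*(0*V) = 5*0 = 0)
t(T) = 40 (t(T) = -2*4*(-5) = -8*(-5) = 40)
((I(x(4)) + 828) - 2661) + t(20) = ((0 + 828) - 2661) + 40 = (828 - 2661) + 40 = -1833 + 40 = -1793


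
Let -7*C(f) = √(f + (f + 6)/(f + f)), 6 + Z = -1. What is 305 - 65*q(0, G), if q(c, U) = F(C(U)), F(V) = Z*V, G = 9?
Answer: 305 - 65*√354/6 ≈ 101.17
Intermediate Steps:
Z = -7 (Z = -6 - 1 = -7)
C(f) = -√(f + (6 + f)/(2*f))/7 (C(f) = -√(f + (f + 6)/(f + f))/7 = -√(f + (6 + f)/((2*f)))/7 = -√(f + (6 + f)*(1/(2*f)))/7 = -√(f + (6 + f)/(2*f))/7)
F(V) = -7*V
q(c, U) = √(2 + 4*U + 12/U)/2 (q(c, U) = -(-1)*√(2 + 4*U + 12/U)/2 = √(2 + 4*U + 12/U)/2)
305 - 65*q(0, G) = 305 - 65*√(2 + 4*9 + 12/9)/2 = 305 - 65*√(2 + 36 + 12*(⅑))/2 = 305 - 65*√(2 + 36 + 4/3)/2 = 305 - 65*√(118/3)/2 = 305 - 65*√354/3/2 = 305 - 65*√354/6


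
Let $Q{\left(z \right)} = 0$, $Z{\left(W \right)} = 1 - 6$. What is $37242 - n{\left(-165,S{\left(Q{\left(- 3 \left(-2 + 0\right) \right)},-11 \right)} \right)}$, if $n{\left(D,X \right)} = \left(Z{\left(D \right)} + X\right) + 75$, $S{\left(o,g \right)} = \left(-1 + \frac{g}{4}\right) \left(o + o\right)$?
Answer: $37172$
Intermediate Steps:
$Z{\left(W \right)} = -5$ ($Z{\left(W \right)} = 1 - 6 = -5$)
$S{\left(o,g \right)} = 2 o \left(-1 + \frac{g}{4}\right)$ ($S{\left(o,g \right)} = \left(-1 + g \frac{1}{4}\right) 2 o = \left(-1 + \frac{g}{4}\right) 2 o = 2 o \left(-1 + \frac{g}{4}\right)$)
$n{\left(D,X \right)} = 70 + X$ ($n{\left(D,X \right)} = \left(-5 + X\right) + 75 = 70 + X$)
$37242 - n{\left(-165,S{\left(Q{\left(- 3 \left(-2 + 0\right) \right)},-11 \right)} \right)} = 37242 - \left(70 + \frac{1}{2} \cdot 0 \left(-4 - 11\right)\right) = 37242 - \left(70 + \frac{1}{2} \cdot 0 \left(-15\right)\right) = 37242 - \left(70 + 0\right) = 37242 - 70 = 37172$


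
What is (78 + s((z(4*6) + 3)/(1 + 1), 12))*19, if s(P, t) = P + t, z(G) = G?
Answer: 3933/2 ≈ 1966.5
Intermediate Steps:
(78 + s((z(4*6) + 3)/(1 + 1), 12))*19 = (78 + ((4*6 + 3)/(1 + 1) + 12))*19 = (78 + ((24 + 3)/2 + 12))*19 = (78 + (27*(½) + 12))*19 = (78 + (27/2 + 12))*19 = (78 + 51/2)*19 = (207/2)*19 = 3933/2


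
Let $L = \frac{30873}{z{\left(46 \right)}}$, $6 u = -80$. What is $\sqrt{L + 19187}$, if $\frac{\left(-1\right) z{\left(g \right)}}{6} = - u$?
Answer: $\frac{\sqrt{7520435}}{20} \approx 137.12$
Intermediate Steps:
$u = - \frac{40}{3}$ ($u = \frac{1}{6} \left(-80\right) = - \frac{40}{3} \approx -13.333$)
$z{\left(g \right)} = -80$ ($z{\left(g \right)} = - 6 \left(\left(-1\right) \left(- \frac{40}{3}\right)\right) = \left(-6\right) \frac{40}{3} = -80$)
$L = - \frac{30873}{80}$ ($L = \frac{30873}{-80} = 30873 \left(- \frac{1}{80}\right) = - \frac{30873}{80} \approx -385.91$)
$\sqrt{L + 19187} = \sqrt{- \frac{30873}{80} + 19187} = \sqrt{\frac{1504087}{80}} = \frac{\sqrt{7520435}}{20}$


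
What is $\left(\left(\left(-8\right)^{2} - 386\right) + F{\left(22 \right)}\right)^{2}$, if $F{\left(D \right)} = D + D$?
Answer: $77284$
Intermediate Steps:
$F{\left(D \right)} = 2 D$
$\left(\left(\left(-8\right)^{2} - 386\right) + F{\left(22 \right)}\right)^{2} = \left(\left(\left(-8\right)^{2} - 386\right) + 2 \cdot 22\right)^{2} = \left(\left(64 - 386\right) + 44\right)^{2} = \left(-322 + 44\right)^{2} = \left(-278\right)^{2} = 77284$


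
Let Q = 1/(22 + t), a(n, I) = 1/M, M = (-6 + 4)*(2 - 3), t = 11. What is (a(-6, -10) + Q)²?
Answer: 1225/4356 ≈ 0.28122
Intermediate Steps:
M = 2 (M = -2*(-1) = 2)
a(n, I) = ½ (a(n, I) = 1/2 = ½)
Q = 1/33 (Q = 1/(22 + 11) = 1/33 ≈ 0.030303)
(a(-6, -10) + Q)² = (½ + 1/33)² = (35/66)² = 1225/4356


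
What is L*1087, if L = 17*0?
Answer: 0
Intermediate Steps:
L = 0
L*1087 = 0*1087 = 0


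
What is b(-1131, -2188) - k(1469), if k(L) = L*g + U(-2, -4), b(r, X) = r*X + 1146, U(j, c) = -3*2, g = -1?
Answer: 2477249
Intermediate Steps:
U(j, c) = -6
b(r, X) = 1146 + X*r (b(r, X) = X*r + 1146 = 1146 + X*r)
k(L) = -6 - L (k(L) = L*(-1) - 6 = -L - 6 = -6 - L)
b(-1131, -2188) - k(1469) = (1146 - 2188*(-1131)) - (-6 - 1*1469) = (1146 + 2474628) - (-6 - 1469) = 2475774 - 1*(-1475) = 2475774 + 1475 = 2477249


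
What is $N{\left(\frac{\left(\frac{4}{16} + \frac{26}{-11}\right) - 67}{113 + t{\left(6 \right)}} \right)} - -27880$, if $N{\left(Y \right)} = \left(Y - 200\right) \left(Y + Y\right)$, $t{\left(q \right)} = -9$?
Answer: $\frac{294692848321}{10469888} \approx 28147.0$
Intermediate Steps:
$N{\left(Y \right)} = 2 Y \left(-200 + Y\right)$ ($N{\left(Y \right)} = \left(-200 + Y\right) 2 Y = 2 Y \left(-200 + Y\right)$)
$N{\left(\frac{\left(\frac{4}{16} + \frac{26}{-11}\right) - 67}{113 + t{\left(6 \right)}} \right)} - -27880 = 2 \frac{\left(\frac{4}{16} + \frac{26}{-11}\right) - 67}{113 - 9} \left(-200 + \frac{\left(\frac{4}{16} + \frac{26}{-11}\right) - 67}{113 - 9}\right) - -27880 = 2 \frac{\left(4 \cdot \frac{1}{16} + 26 \left(- \frac{1}{11}\right)\right) - 67}{104} \left(-200 + \frac{\left(4 \cdot \frac{1}{16} + 26 \left(- \frac{1}{11}\right)\right) - 67}{104}\right) + 27880 = 2 \left(\left(\frac{1}{4} - \frac{26}{11}\right) - 67\right) \frac{1}{104} \left(-200 + \left(\left(\frac{1}{4} - \frac{26}{11}\right) - 67\right) \frac{1}{104}\right) + 27880 = 2 \left(- \frac{93}{44} - 67\right) \frac{1}{104} \left(-200 + \left(- \frac{93}{44} - 67\right) \frac{1}{104}\right) + 27880 = 2 \left(\left(- \frac{3041}{44}\right) \frac{1}{104}\right) \left(-200 - \frac{3041}{4576}\right) + 27880 = 2 \left(- \frac{3041}{4576}\right) \left(-200 - \frac{3041}{4576}\right) + 27880 = 2 \left(- \frac{3041}{4576}\right) \left(- \frac{918241}{4576}\right) + 27880 = \frac{2792370881}{10469888} + 27880 = \frac{294692848321}{10469888}$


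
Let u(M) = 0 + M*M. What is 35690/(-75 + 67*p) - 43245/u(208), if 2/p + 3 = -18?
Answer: -32499841065/73938176 ≈ -439.55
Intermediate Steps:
p = -2/21 (p = 2/(-3 - 18) = 2/(-21) = 2*(-1/21) = -2/21 ≈ -0.095238)
u(M) = M**2 (u(M) = 0 + M**2 = M**2)
35690/(-75 + 67*p) - 43245/u(208) = 35690/(-75 + 67*(-2/21)) - 43245/(208**2) = 35690/(-75 - 134/21) - 43245/43264 = 35690/(-1709/21) - 43245*1/43264 = 35690*(-21/1709) - 43245/43264 = -749490/1709 - 43245/43264 = -32499841065/73938176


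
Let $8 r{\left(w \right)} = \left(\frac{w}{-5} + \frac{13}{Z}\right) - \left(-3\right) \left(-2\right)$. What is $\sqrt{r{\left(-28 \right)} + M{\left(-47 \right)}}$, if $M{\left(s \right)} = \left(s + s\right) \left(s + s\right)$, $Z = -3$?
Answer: $\frac{\sqrt{31807470}}{60} \approx 93.997$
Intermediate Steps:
$M{\left(s \right)} = 4 s^{2}$ ($M{\left(s \right)} = 2 s 2 s = 4 s^{2}$)
$r{\left(w \right)} = - \frac{31}{24} - \frac{w}{40}$ ($r{\left(w \right)} = \frac{\left(\frac{w}{-5} + \frac{13}{-3}\right) - \left(-3\right) \left(-2\right)}{8} = \frac{\left(w \left(- \frac{1}{5}\right) + 13 \left(- \frac{1}{3}\right)\right) - 6}{8} = \frac{\left(- \frac{w}{5} - \frac{13}{3}\right) - 6}{8} = \frac{\left(- \frac{13}{3} - \frac{w}{5}\right) - 6}{8} = \frac{- \frac{31}{3} - \frac{w}{5}}{8} = - \frac{31}{24} - \frac{w}{40}$)
$\sqrt{r{\left(-28 \right)} + M{\left(-47 \right)}} = \sqrt{\left(- \frac{31}{24} - - \frac{7}{10}\right) + 4 \left(-47\right)^{2}} = \sqrt{\left(- \frac{31}{24} + \frac{7}{10}\right) + 4 \cdot 2209} = \sqrt{- \frac{71}{120} + 8836} = \sqrt{\frac{1060249}{120}} = \frac{\sqrt{31807470}}{60}$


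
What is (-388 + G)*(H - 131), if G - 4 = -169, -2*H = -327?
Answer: -35945/2 ≈ -17973.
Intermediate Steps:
H = 327/2 (H = -1/2*(-327) = 327/2 ≈ 163.50)
G = -165 (G = 4 - 169 = -165)
(-388 + G)*(H - 131) = (-388 - 165)*(327/2 - 131) = -553*65/2 = -35945/2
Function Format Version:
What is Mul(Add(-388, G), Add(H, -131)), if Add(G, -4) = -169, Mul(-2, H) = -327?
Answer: Rational(-35945, 2) ≈ -17973.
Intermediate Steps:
H = Rational(327, 2) (H = Mul(Rational(-1, 2), -327) = Rational(327, 2) ≈ 163.50)
G = -165 (G = Add(4, -169) = -165)
Mul(Add(-388, G), Add(H, -131)) = Mul(Add(-388, -165), Add(Rational(327, 2), -131)) = Mul(-553, Rational(65, 2)) = Rational(-35945, 2)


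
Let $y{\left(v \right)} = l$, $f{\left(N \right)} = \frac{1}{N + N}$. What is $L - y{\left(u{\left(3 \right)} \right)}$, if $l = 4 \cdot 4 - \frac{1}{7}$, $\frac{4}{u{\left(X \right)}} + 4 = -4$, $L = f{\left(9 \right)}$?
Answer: $- \frac{1991}{126} \approx -15.802$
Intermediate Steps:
$f{\left(N \right)} = \frac{1}{2 N}$
$L = \frac{1}{18}$ ($L = \frac{1}{2 \cdot 9} = \frac{1}{2} \cdot \frac{1}{9} = \frac{1}{18} \approx 0.055556$)
$u{\left(X \right)} = - \frac{1}{2}$ ($u{\left(X \right)} = \frac{4}{-4 - 4} = \frac{4}{-8} = 4 \left(- \frac{1}{8}\right) = - \frac{1}{2}$)
$l = \frac{111}{7}$ ($l = 16 - \frac{1}{7} = \frac{111}{7} \approx 15.857$)
$y{\left(v \right)} = \frac{111}{7}$
$L - y{\left(u{\left(3 \right)} \right)} = \frac{1}{18} - \frac{111}{7} = - \frac{1991}{126}$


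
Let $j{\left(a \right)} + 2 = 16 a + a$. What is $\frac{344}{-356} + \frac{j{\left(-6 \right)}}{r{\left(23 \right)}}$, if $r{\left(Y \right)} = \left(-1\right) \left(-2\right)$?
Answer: $- \frac{4714}{89} \approx -52.966$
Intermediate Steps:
$r{\left(Y \right)} = 2$
$j{\left(a \right)} = -2 + 17 a$ ($j{\left(a \right)} = -2 + \left(16 a + a\right) = -2 + 17 a$)
$\frac{344}{-356} + \frac{j{\left(-6 \right)}}{r{\left(23 \right)}} = \frac{344}{-356} + \frac{-2 + 17 \left(-6\right)}{2} = 344 \left(- \frac{1}{356}\right) + \left(-2 - 102\right) \frac{1}{2} = - \frac{86}{89} - 52 = - \frac{4714}{89}$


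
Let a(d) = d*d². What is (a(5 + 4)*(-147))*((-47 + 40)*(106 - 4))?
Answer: 76514382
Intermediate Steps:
a(d) = d³
(a(5 + 4)*(-147))*((-47 + 40)*(106 - 4)) = ((5 + 4)³*(-147))*((-47 + 40)*(106 - 4)) = (9³*(-147))*(-7*102) = (729*(-147))*(-714) = -107163*(-714) = 76514382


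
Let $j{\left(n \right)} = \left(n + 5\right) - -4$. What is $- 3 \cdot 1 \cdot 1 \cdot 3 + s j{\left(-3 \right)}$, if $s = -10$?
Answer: $-69$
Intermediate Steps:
$j{\left(n \right)} = 9 + n$ ($j{\left(n \right)} = \left(5 + n\right) + 4 = 9 + n$)
$- 3 \cdot 1 \cdot 1 \cdot 3 + s j{\left(-3 \right)} = - 3 \cdot 1 \cdot 1 \cdot 3 - 10 \left(9 - 3\right) = - 3 \cdot 1 \cdot 3 - 60 = \left(-3\right) 3 - 60 = -9 - 60 = -69$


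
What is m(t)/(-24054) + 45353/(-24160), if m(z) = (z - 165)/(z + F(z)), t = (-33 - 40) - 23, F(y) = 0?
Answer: -363662249/193714880 ≈ -1.8773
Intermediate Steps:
t = -96 (t = -73 - 23 = -96)
m(z) = (-165 + z)/z (m(z) = (z - 165)/(z + 0) = (-165 + z)/z)
m(t)/(-24054) + 45353/(-24160) = ((-165 - 96)/(-96))/(-24054) + 45353/(-24160) = -1/96*(-261)*(-1/24054) + 45353*(-1/24160) = (87/32)*(-1/24054) - 45353/24160 = -29/256576 - 45353/24160 = -363662249/193714880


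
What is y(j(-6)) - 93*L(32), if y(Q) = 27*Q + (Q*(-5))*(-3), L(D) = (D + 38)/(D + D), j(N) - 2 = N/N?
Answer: 777/32 ≈ 24.281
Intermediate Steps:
j(N) = 3 (j(N) = 2 + N/N = 2 + 1 = 3)
L(D) = (38 + D)/(2*D) (L(D) = (38 + D)/((2*D)) = (38 + D)*(1/(2*D)) = (38 + D)/(2*D))
y(Q) = 42*Q (y(Q) = 27*Q - 5*Q*(-3) = 27*Q + 15*Q = 42*Q)
y(j(-6)) - 93*L(32) = 42*3 - 93*(38 + 32)/(2*32) = 126 - 93*70/(2*32) = 126 - 93*35/32 = 126 - 3255/32 = 777/32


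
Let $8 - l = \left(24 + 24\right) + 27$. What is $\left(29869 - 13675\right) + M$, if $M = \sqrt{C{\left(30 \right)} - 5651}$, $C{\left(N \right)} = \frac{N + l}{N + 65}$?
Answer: $16194 + \frac{i \sqrt{51003790}}{95} \approx 16194.0 + 75.176 i$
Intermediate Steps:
$l = -67$ ($l = 8 - \left(\left(24 + 24\right) + 27\right) = 8 - \left(48 + 27\right) = 8 - 75 = -67$)
$C{\left(N \right)} = \frac{-67 + N}{65 + N}$ ($C{\left(N \right)} = \frac{N - 67}{N + 65} = \frac{-67 + N}{65 + N}$)
$M = \frac{i \sqrt{51003790}}{95}$ ($M = \sqrt{\frac{-67 + 30}{65 + 30} - 5651} = \sqrt{\frac{1}{95} \left(-37\right) - 5651} = \sqrt{- \frac{37}{95} - 5651} = \sqrt{- \frac{536882}{95}} = \frac{i \sqrt{51003790}}{95} \approx 75.176 i$)
$\left(29869 - 13675\right) + M = \left(29869 - 13675\right) + \frac{i \sqrt{51003790}}{95} = 16194 + \frac{i \sqrt{51003790}}{95}$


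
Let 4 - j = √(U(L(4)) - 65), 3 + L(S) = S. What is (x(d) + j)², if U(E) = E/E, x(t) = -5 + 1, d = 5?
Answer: -64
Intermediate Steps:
L(S) = -3 + S
x(t) = -4
U(E) = 1
j = 4 - 8*I (j = 4 - √(1 - 65) = 4 - √(-64) = 4 - 8*I ≈ 4.0 - 8.0*I)
(x(d) + j)² = (-4 + (4 - 8*I))² = (-8*I)² = -64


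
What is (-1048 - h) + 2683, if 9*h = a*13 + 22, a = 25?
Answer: 14368/9 ≈ 1596.4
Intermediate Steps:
h = 347/9 (h = (25*13 + 22)/9 = (325 + 22)/9 = (⅑)*347 = 347/9 ≈ 38.556)
(-1048 - h) + 2683 = (-1048 - 1*347/9) + 2683 = (-1048 - 347/9) + 2683 = -9779/9 + 2683 = 14368/9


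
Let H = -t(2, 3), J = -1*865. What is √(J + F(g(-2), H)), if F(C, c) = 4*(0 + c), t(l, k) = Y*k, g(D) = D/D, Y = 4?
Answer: I*√913 ≈ 30.216*I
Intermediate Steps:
g(D) = 1
J = -865
t(l, k) = 4*k
H = -12 (H = -4*3 = -1*12 = -12)
F(C, c) = 4*c
√(J + F(g(-2), H)) = √(-865 + 4*(-12)) = √(-865 - 48) = √(-913) = I*√913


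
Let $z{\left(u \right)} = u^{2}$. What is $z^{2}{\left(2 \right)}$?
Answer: $16$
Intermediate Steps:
$z^{2}{\left(2 \right)} = \left(2^{2}\right)^{2} = 4^{2} = 16$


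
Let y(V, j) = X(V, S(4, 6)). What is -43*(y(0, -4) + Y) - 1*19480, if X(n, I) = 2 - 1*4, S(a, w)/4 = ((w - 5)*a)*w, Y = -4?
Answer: -19222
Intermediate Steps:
S(a, w) = 4*a*w*(-5 + w) (S(a, w) = 4*(((w - 5)*a)*w) = 4*(((-5 + w)*a)*w) = 4*((a*(-5 + w))*w) = 4*(a*w*(-5 + w)) = 4*a*w*(-5 + w))
X(n, I) = -2 (X(n, I) = 2 - 4 = -2)
y(V, j) = -2
-43*(y(0, -4) + Y) - 1*19480 = -43*(-2 - 4) - 1*19480 = -43*(-6) - 19480 = 258 - 19480 = -19222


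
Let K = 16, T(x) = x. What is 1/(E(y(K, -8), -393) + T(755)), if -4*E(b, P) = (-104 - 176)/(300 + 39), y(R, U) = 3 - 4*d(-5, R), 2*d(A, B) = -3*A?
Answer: 339/256015 ≈ 0.0013241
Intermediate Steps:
d(A, B) = -3*A/2 (d(A, B) = (-3*A)/2 = -3*A/2)
y(R, U) = -27 (y(R, U) = 3 - (-6)*(-5) = 3 - 4*15/2 = 3 - 30 = -27)
E(b, P) = 70/339 (E(b, P) = -(-104 - 176)/(4*(300 + 39)) = -(-70)/339 = -¼*(-280/339) = 70/339)
1/(E(y(K, -8), -393) + T(755)) = 1/(70/339 + 755) = 1/(256015/339) = 339/256015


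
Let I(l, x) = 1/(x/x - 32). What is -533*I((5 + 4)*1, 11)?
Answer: 533/31 ≈ 17.194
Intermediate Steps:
I(l, x) = -1/31 (I(l, x) = 1/(1 - 32) = 1/(-31) = -1/31)
-533*I((5 + 4)*1, 11) = -533*(-1/31) = 533/31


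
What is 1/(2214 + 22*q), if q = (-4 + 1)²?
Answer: 1/2412 ≈ 0.00041459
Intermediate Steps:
q = 9 (q = (-3)² = 9)
1/(2214 + 22*q) = 1/(2214 + 22*9) = 1/(2214 + 198) = 1/2412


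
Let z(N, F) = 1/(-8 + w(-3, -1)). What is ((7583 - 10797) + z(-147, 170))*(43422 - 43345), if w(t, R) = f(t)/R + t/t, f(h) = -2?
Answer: -1237467/5 ≈ -2.4749e+5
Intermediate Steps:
w(t, R) = 1 - 2/R (w(t, R) = -2/R + t/t = -2/R + 1 = 1 - 2/R)
z(N, F) = -⅕ (z(N, F) = 1/(-8 + (-2 - 1)/(-1)) = 1/(-8 - 1*(-3)) = 1/(-8 + 3) = 1/(-5) = -⅕)
((7583 - 10797) + z(-147, 170))*(43422 - 43345) = ((7583 - 10797) - ⅕)*(43422 - 43345) = (-3214 - ⅕)*77 = -16071/5*77 = -1237467/5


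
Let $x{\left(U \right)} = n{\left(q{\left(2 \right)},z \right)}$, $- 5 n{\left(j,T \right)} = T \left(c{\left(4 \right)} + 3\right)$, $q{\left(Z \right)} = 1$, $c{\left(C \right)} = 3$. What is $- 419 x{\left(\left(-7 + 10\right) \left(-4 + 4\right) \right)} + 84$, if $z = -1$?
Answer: $- \frac{2094}{5} \approx -418.8$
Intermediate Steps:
$n{\left(j,T \right)} = - \frac{6 T}{5}$ ($n{\left(j,T \right)} = - \frac{T \left(3 + 3\right)}{5} = - \frac{T 6}{5} = - \frac{6 T}{5}$)
$x{\left(U \right)} = \frac{6}{5}$ ($x{\left(U \right)} = \left(- \frac{6}{5}\right) \left(-1\right) = \frac{6}{5}$)
$- 419 x{\left(\left(-7 + 10\right) \left(-4 + 4\right) \right)} + 84 = \left(-419\right) \frac{6}{5} + 84 = - \frac{2514}{5} + 84 = - \frac{2094}{5}$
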